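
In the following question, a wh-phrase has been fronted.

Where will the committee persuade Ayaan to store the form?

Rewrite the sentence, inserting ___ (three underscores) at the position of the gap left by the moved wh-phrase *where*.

Underlying clause: The committee will persuade Ayaan to store the form where.
The filler 'where' is interpreted as the locative complement of 'store'. The gap is right after 'form'.

Where will the committee persuade Ayaan to store the form ___?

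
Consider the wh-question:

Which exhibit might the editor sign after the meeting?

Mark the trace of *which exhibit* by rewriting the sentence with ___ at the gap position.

Which exhibit might the editor sign ___ after the meeting?

Pre-movement form: The editor might sign which exhibit after the meeting.
'which exhibit' functions as the direct object of 'sign'. The gap is right after 'sign'.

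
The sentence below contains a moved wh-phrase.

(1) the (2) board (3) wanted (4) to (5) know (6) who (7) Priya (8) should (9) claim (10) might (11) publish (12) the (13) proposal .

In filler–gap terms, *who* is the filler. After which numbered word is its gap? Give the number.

Pre-movement form: Priya should claim who might publish the proposal.
'who' is the subject of the clause embedded under 'claim'. Fronting leaves a gap immediately after 'claim':
The board wanted to know who Priya should claim ___ might publish the proposal.
'claim' is word 9.

9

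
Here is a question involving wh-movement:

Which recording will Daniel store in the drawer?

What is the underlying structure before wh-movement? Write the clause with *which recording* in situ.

Daniel will store which recording in the drawer.

'which recording' functions as the direct object of 'store'. Fronting leaves a gap immediately after 'store':
Which recording will Daniel store ___ in the drawer?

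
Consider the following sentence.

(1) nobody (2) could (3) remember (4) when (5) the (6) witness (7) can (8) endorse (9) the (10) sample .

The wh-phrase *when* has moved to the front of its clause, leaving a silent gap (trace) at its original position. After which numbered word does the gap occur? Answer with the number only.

Underlying clause: The witness can endorse the sample when.
'when' is the temporal adjunct. Fronting leaves a gap immediately after 'sample':
Nobody could remember when the witness can endorse the sample ___.
'sample' is word 10.

10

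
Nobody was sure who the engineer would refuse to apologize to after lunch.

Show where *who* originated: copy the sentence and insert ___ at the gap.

Pre-movement form: The engineer would refuse to apologize to who after lunch.
'who' functions as the object of the preposition 'to'. The gap is right after 'to'.

Nobody was sure who the engineer would refuse to apologize to ___ after lunch.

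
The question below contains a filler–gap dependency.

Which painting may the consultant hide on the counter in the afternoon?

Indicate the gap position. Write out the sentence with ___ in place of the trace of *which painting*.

Which painting may the consultant hide ___ on the counter in the afternoon?

Underlying clause: The consultant may hide which painting on the counter in the afternoon.
The filler 'which painting' is interpreted as the direct object of 'hide'. The gap is right after 'hide'.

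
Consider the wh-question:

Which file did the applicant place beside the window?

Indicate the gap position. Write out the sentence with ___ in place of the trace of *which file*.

Which file did the applicant place ___ beside the window?

In situ: The applicant did place which file beside the window.
'which file' is the direct object of 'place'. The gap is right after 'place'.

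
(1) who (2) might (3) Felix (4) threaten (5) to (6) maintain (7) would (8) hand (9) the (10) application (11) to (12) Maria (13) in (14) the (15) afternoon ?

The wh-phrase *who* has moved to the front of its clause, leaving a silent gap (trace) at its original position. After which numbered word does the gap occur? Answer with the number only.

6

Underlying clause: Felix might threaten to maintain who would hand the application to Maria in the afternoon.
'who' is the subject of the clause embedded under 'maintain'. Wh-movement fronts it, leaving a gap right after 'maintain':
Who might Felix threaten to maintain ___ would hand the application to Maria in the afternoon?
'maintain' is word 6.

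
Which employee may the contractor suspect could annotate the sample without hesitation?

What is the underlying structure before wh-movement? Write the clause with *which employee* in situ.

'which employee' is the subject of the clause embedded under 'suspect'. Fronting leaves a gap immediately after 'suspect':
Which employee may the contractor suspect ___ could annotate the sample without hesitation?

The contractor may suspect which employee could annotate the sample without hesitation.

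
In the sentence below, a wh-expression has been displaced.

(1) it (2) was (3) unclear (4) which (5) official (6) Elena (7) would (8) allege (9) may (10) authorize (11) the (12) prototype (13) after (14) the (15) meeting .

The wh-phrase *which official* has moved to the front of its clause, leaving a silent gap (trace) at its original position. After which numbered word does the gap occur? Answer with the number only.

Before movement: Elena would allege which official may authorize the prototype after the meeting.
'which official' is the subject of the clause embedded under 'allege'. Wh-movement fronts it, leaving a gap right after 'allege':
It was unclear which official Elena would allege ___ may authorize the prototype after the meeting.
'allege' is word 8.

8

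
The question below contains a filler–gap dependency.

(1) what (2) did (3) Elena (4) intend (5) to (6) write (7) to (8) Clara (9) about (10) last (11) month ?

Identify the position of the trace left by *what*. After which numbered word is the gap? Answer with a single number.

9

In situ: Elena did intend to write to Clara about what last month.
'what' is the object of the preposition 'about'. Wh-movement fronts it, leaving a gap right after 'about':
What did Elena intend to write to Clara about ___ last month?
'about' is word 9.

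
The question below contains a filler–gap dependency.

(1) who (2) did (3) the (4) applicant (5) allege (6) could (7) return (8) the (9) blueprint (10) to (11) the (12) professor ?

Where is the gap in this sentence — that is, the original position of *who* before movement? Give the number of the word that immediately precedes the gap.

Underlying clause: The applicant did allege who could return the blueprint to the professor.
'who' functions as the subject of the clause embedded under 'allege'. Fronting leaves a gap immediately after 'allege':
Who did the applicant allege ___ could return the blueprint to the professor?
'allege' is word 5.

5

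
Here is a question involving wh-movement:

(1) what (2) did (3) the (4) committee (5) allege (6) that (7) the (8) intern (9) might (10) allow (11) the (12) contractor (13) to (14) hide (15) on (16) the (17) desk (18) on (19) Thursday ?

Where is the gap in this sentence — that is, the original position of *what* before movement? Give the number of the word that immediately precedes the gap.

14

Pre-movement form: The committee did allege that the intern might allow the contractor to hide what on the desk on Thursday.
'what' functions as the direct object of 'hide'. Fronting leaves a gap immediately after 'hide':
What did the committee allege that the intern might allow the contractor to hide ___ on the desk on Thursday?
'hide' is word 14.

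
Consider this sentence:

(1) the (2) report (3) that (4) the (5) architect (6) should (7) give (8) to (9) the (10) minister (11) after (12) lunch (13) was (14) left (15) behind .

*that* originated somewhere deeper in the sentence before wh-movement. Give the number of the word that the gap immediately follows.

7

'that' functions as the direct object of 'give'. Fronting leaves a gap immediately after 'give':
The report that the architect should give ___ to the minister after lunch was left behind.
'give' is word 7.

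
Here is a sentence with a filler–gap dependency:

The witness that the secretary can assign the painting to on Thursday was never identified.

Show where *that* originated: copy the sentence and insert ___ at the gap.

'that' functions as the object of the preposition 'to' (recipient of 'assign'). The gap is right after 'to'.

The witness that the secretary can assign the painting to ___ on Thursday was never identified.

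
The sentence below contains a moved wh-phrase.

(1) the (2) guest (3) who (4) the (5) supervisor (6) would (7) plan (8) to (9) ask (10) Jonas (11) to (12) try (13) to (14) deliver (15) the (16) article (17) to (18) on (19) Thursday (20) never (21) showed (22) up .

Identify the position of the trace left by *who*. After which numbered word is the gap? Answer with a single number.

'who' is the object of the preposition 'to' (recipient of 'deliver'). Fronting leaves a gap immediately after 'to':
The guest who the supervisor would plan to ask Jonas to try to deliver the article to ___ on Thursday never showed up.
'to' is word 17.

17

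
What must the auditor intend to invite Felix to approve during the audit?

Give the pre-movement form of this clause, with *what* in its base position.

'what' is the direct object of 'approve'. Fronting leaves a gap immediately after 'approve':
What must the auditor intend to invite Felix to approve ___ during the audit?

The auditor must intend to invite Felix to approve what during the audit.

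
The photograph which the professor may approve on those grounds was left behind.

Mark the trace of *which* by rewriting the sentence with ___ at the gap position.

The photograph which the professor may approve ___ on those grounds was left behind.

The filler 'which' is interpreted as the direct object of 'approve'. The gap is right after 'approve'.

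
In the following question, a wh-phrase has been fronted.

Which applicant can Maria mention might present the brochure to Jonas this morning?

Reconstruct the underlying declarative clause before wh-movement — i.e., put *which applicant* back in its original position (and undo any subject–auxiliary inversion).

'which applicant' is the subject of the clause embedded under 'mention'. It moves to the left edge, and the trace sits right after 'mention':
Which applicant can Maria mention ___ might present the brochure to Jonas this morning?

Maria can mention which applicant might present the brochure to Jonas this morning.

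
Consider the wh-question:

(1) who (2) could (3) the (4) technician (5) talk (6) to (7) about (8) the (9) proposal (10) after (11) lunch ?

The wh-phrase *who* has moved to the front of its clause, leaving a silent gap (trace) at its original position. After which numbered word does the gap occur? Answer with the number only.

In situ: The technician could talk to who about the proposal after lunch.
'who' functions as the object of the preposition 'to'. It moves to the left edge, and the trace sits right after 'to':
Who could the technician talk to ___ about the proposal after lunch?
'to' is word 6.

6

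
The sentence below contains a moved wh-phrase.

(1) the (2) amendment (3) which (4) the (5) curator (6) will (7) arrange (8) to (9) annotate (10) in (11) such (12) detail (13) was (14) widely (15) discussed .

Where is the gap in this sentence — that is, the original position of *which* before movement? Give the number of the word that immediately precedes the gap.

9

'which' functions as the direct object of 'annotate'. Fronting leaves a gap immediately after 'annotate':
The amendment which the curator will arrange to annotate ___ in such detail was widely discussed.
'annotate' is word 9.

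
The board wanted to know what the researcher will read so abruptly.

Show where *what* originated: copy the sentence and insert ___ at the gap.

Pre-movement form: The researcher will read what so abruptly.
The filler 'what' is interpreted as the direct object of 'read'. The gap is right after 'read'.

The board wanted to know what the researcher will read ___ so abruptly.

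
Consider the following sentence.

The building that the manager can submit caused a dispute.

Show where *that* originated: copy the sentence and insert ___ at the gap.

The building that the manager can submit ___ caused a dispute.

'that' functions as the direct object of 'submit'. The gap is right after 'submit'.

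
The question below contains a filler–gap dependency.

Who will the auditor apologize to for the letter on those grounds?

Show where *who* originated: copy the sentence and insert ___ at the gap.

Who will the auditor apologize to ___ for the letter on those grounds?

Before movement: The auditor will apologize to who for the letter on those grounds.
'who' functions as the object of the preposition 'to'. The gap is right after 'to'.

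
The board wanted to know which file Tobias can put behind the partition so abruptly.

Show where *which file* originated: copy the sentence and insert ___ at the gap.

Underlying clause: Tobias can put which file behind the partition so abruptly.
The filler 'which file' is interpreted as the direct object of 'put'. The gap is right after 'put'.

The board wanted to know which file Tobias can put ___ behind the partition so abruptly.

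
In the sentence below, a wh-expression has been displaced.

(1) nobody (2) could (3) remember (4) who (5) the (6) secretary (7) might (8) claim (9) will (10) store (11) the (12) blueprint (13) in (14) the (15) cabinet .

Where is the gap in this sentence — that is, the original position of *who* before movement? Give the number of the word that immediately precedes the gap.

Pre-movement form: The secretary might claim who will store the blueprint in the cabinet.
The filler 'who' is interpreted as the subject of the clause embedded under 'claim'. Fronting leaves a gap immediately after 'claim':
Nobody could remember who the secretary might claim ___ will store the blueprint in the cabinet.
'claim' is word 8.

8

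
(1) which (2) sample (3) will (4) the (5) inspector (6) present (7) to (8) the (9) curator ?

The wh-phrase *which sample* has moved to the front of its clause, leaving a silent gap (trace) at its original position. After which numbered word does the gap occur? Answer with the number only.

Pre-movement form: The inspector will present which sample to the curator.
The filler 'which sample' is interpreted as the direct object of 'present'. Fronting leaves a gap immediately after 'present':
Which sample will the inspector present ___ to the curator?
'present' is word 6.

6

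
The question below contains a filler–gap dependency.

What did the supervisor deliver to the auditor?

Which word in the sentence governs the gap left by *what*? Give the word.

In situ: The supervisor did deliver what to the auditor.
'what' is the direct object of 'deliver'. Wh-movement fronts it, leaving a gap right after 'deliver':
What did the supervisor deliver ___ to the auditor?

deliver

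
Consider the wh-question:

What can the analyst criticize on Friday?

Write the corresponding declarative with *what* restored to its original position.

The filler 'what' is interpreted as the direct object of 'criticize'. It moves to the left edge, and the trace sits right after 'criticize':
What can the analyst criticize ___ on Friday?

The analyst can criticize what on Friday.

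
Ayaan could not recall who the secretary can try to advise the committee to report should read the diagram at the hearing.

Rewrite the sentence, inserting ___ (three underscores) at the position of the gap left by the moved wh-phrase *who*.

Ayaan could not recall who the secretary can try to advise the committee to report ___ should read the diagram at the hearing.

Pre-movement form: The secretary can try to advise the committee to report who should read the diagram at the hearing.
'who' is the subject of the clause embedded under 'report'. The gap is right after 'report'.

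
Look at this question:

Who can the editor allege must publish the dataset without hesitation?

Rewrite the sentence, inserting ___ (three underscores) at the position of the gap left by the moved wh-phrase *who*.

Before movement: The editor can allege who must publish the dataset without hesitation.
The filler 'who' is interpreted as the subject of the clause embedded under 'allege'. The gap is right after 'allege'.

Who can the editor allege ___ must publish the dataset without hesitation?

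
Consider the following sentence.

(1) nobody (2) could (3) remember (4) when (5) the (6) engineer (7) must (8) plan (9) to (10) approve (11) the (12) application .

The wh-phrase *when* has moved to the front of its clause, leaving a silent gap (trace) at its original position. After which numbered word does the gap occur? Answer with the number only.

Pre-movement form: The engineer must plan to approve the application when.
The filler 'when' is interpreted as the temporal adjunct. It moves to the left edge, and the trace sits right after 'application':
Nobody could remember when the engineer must plan to approve the application ___.
'application' is word 12.

12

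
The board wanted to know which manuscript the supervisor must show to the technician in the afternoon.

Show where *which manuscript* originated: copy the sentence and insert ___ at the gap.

Underlying clause: The supervisor must show which manuscript to the technician in the afternoon.
The filler 'which manuscript' is interpreted as the direct object of 'show'. The gap is right after 'show'.

The board wanted to know which manuscript the supervisor must show ___ to the technician in the afternoon.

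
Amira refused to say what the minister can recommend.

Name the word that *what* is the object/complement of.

recommend

Pre-movement form: The minister can recommend what.
The filler 'what' is interpreted as the direct object of 'recommend'. Fronting leaves a gap immediately after 'recommend':
Amira refused to say what the minister can recommend ___.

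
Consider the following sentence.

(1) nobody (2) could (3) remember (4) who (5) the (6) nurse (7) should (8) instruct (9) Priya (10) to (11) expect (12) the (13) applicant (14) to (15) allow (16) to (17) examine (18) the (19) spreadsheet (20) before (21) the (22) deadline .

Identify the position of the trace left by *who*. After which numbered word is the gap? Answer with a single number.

Pre-movement form: The nurse should instruct Priya to expect the applicant to allow who to examine the spreadsheet before the deadline.
'who' is the direct object of 'allow'. It moves to the left edge, and the trace sits right after 'allow':
Nobody could remember who the nurse should instruct Priya to expect the applicant to allow ___ to examine the spreadsheet before the deadline.
'allow' is word 15.

15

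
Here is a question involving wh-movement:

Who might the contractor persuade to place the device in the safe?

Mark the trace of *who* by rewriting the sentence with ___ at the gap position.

Who might the contractor persuade ___ to place the device in the safe?

Pre-movement form: The contractor might persuade who to place the device in the safe.
'who' functions as the direct object of 'persuade'. The gap is right after 'persuade'.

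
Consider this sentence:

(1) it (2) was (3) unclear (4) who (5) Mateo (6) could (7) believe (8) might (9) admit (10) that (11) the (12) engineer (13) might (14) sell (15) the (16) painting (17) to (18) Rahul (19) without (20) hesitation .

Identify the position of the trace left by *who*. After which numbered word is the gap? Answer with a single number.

7

In situ: Mateo could believe who might admit that the engineer might sell the painting to Rahul without hesitation.
'who' functions as the subject of the clause embedded under 'believe'. It moves to the left edge, and the trace sits right after 'believe':
It was unclear who Mateo could believe ___ might admit that the engineer might sell the painting to Rahul without hesitation.
'believe' is word 7.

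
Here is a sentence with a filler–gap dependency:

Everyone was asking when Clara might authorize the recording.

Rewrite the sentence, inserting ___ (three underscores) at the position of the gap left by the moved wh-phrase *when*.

Everyone was asking when Clara might authorize the recording ___.

Before movement: Clara might authorize the recording when.
'when' functions as the temporal adjunct. The gap is right after 'recording'.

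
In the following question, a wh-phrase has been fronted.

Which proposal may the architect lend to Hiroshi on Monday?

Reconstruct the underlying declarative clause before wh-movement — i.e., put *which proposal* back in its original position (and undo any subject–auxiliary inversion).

The filler 'which proposal' is interpreted as the direct object of 'lend'. It moves to the left edge, and the trace sits right after 'lend':
Which proposal may the architect lend ___ to Hiroshi on Monday?

The architect may lend which proposal to Hiroshi on Monday.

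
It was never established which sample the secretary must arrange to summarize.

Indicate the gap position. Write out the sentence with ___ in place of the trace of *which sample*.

Underlying clause: The secretary must arrange to summarize which sample.
The filler 'which sample' is interpreted as the direct object of 'summarize'. The gap is right after 'summarize'.

It was never established which sample the secretary must arrange to summarize ___.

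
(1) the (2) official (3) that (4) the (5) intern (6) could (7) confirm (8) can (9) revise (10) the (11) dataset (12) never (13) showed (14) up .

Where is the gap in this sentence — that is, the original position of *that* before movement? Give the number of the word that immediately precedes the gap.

The filler 'that' is interpreted as the subject of the clause embedded under 'confirm'. It moves to the left edge, and the trace sits right after 'confirm':
The official that the intern could confirm ___ can revise the dataset never showed up.
'confirm' is word 7.

7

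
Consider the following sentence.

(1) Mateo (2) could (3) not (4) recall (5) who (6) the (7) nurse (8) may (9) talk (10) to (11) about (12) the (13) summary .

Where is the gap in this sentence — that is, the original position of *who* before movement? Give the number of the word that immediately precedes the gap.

In situ: The nurse may talk to who about the summary.
'who' functions as the object of the preposition 'to'. Wh-movement fronts it, leaving a gap right after 'to':
Mateo could not recall who the nurse may talk to ___ about the summary.
'to' is word 10.

10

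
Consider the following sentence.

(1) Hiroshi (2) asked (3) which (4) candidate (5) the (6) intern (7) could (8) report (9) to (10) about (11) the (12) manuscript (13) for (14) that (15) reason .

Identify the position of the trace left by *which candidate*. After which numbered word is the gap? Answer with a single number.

In situ: The intern could report to which candidate about the manuscript for that reason.
The filler 'which candidate' is interpreted as the object of the preposition 'to'. Fronting leaves a gap immediately after 'to':
Hiroshi asked which candidate the intern could report to ___ about the manuscript for that reason.
'to' is word 9.

9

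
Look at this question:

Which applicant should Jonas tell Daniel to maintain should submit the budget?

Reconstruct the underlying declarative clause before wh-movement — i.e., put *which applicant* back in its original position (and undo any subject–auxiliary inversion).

The filler 'which applicant' is interpreted as the subject of the clause embedded under 'maintain'. Wh-movement fronts it, leaving a gap right after 'maintain':
Which applicant should Jonas tell Daniel to maintain ___ should submit the budget?

Jonas should tell Daniel to maintain which applicant should submit the budget.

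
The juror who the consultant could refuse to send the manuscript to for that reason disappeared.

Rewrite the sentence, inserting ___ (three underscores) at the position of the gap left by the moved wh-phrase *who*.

The juror who the consultant could refuse to send the manuscript to ___ for that reason disappeared.

The filler 'who' is interpreted as the object of the preposition 'to' (recipient of 'send'). The gap is right after 'to'.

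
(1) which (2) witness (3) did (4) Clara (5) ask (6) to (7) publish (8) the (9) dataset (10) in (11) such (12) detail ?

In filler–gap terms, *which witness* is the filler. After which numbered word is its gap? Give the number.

In situ: Clara did ask which witness to publish the dataset in such detail.
'which witness' functions as the direct object of 'ask'. Wh-movement fronts it, leaving a gap right after 'ask':
Which witness did Clara ask ___ to publish the dataset in such detail?
'ask' is word 5.

5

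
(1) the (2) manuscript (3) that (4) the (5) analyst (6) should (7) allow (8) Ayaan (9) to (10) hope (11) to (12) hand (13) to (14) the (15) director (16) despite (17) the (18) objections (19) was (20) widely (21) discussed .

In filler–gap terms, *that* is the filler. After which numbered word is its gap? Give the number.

12

'that' functions as the direct object of 'hand'. Wh-movement fronts it, leaving a gap right after 'hand':
The manuscript that the analyst should allow Ayaan to hope to hand ___ to the director despite the objections was widely discussed.
'hand' is word 12.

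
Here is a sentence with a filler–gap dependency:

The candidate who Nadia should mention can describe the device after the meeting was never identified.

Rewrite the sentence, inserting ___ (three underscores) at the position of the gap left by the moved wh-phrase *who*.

'who' functions as the subject of the clause embedded under 'mention'. The gap is right after 'mention'.

The candidate who Nadia should mention ___ can describe the device after the meeting was never identified.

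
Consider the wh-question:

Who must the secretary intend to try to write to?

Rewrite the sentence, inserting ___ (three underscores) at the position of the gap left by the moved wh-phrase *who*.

Who must the secretary intend to try to write to ___?

Underlying clause: The secretary must intend to try to write to who.
'who' functions as the object of the preposition 'to'. The gap is right after 'to'.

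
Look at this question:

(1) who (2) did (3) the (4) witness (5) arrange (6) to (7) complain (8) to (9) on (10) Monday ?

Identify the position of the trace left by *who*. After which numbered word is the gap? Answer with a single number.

Underlying clause: The witness did arrange to complain to who on Monday.
'who' functions as the object of the preposition 'to'. Fronting leaves a gap immediately after 'to':
Who did the witness arrange to complain to ___ on Monday?
'to' is word 8.

8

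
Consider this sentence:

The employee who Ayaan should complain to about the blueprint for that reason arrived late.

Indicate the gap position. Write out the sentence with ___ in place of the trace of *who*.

The employee who Ayaan should complain to ___ about the blueprint for that reason arrived late.

The filler 'who' is interpreted as the object of the preposition 'to'. The gap is right after 'to'.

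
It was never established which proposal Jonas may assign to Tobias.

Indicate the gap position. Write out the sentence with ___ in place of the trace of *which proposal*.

It was never established which proposal Jonas may assign ___ to Tobias.

Before movement: Jonas may assign which proposal to Tobias.
'which proposal' functions as the direct object of 'assign'. The gap is right after 'assign'.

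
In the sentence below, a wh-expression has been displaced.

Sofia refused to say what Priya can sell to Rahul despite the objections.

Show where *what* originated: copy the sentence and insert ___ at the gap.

Sofia refused to say what Priya can sell ___ to Rahul despite the objections.

Underlying clause: Priya can sell what to Rahul despite the objections.
'what' functions as the direct object of 'sell'. The gap is right after 'sell'.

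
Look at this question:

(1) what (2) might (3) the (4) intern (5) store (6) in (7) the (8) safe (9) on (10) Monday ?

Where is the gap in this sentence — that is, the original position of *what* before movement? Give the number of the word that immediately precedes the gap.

Pre-movement form: The intern might store what in the safe on Monday.
'what' is the direct object of 'store'. Wh-movement fronts it, leaving a gap right after 'store':
What might the intern store ___ in the safe on Monday?
'store' is word 5.

5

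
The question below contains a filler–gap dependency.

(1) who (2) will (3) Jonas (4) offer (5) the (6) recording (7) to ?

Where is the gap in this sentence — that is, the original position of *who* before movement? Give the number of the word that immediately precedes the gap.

In situ: Jonas will offer the recording to who.
'who' is the object of the preposition 'to' (recipient of 'offer'). Wh-movement fronts it, leaving a gap right after 'to':
Who will Jonas offer the recording to ___?
'to' is word 7.

7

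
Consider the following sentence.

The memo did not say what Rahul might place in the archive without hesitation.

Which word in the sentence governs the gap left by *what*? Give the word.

place

Underlying clause: Rahul might place what in the archive without hesitation.
The filler 'what' is interpreted as the direct object of 'place'. Fronting leaves a gap immediately after 'place':
The memo did not say what Rahul might place ___ in the archive without hesitation.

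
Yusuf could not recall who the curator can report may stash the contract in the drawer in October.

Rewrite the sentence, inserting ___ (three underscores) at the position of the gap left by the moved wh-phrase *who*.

In situ: The curator can report who may stash the contract in the drawer in October.
'who' functions as the subject of the clause embedded under 'report'. The gap is right after 'report'.

Yusuf could not recall who the curator can report ___ may stash the contract in the drawer in October.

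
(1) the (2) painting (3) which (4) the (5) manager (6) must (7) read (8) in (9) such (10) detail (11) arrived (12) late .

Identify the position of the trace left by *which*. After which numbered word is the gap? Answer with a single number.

The filler 'which' is interpreted as the direct object of 'read'. It moves to the left edge, and the trace sits right after 'read':
The painting which the manager must read ___ in such detail arrived late.
'read' is word 7.

7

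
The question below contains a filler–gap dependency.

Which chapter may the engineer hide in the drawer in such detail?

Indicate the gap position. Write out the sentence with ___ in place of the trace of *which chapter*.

Which chapter may the engineer hide ___ in the drawer in such detail?

Pre-movement form: The engineer may hide which chapter in the drawer in such detail.
The filler 'which chapter' is interpreted as the direct object of 'hide'. The gap is right after 'hide'.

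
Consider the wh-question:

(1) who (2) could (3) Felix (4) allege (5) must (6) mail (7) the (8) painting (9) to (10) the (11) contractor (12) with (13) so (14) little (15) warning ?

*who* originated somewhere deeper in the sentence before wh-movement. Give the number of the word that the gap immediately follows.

In situ: Felix could allege who must mail the painting to the contractor with so little warning.
'who' is the subject of the clause embedded under 'allege'. Fronting leaves a gap immediately after 'allege':
Who could Felix allege ___ must mail the painting to the contractor with so little warning?
'allege' is word 4.

4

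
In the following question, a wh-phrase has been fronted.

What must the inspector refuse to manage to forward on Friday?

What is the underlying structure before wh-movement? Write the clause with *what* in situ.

The inspector must refuse to manage to forward what on Friday.

'what' is the direct object of 'forward'. Fronting leaves a gap immediately after 'forward':
What must the inspector refuse to manage to forward ___ on Friday?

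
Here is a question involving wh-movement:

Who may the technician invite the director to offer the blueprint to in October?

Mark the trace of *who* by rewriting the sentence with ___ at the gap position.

Who may the technician invite the director to offer the blueprint to ___ in October?

Pre-movement form: The technician may invite the director to offer the blueprint to who in October.
'who' is the object of the preposition 'to' (recipient of 'offer'). The gap is right after 'to'.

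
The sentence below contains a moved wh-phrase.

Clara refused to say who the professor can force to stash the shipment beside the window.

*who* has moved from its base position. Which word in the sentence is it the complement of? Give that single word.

force

Underlying clause: The professor can force who to stash the shipment beside the window.
'who' is the direct object of 'force'. Wh-movement fronts it, leaving a gap right after 'force':
Clara refused to say who the professor can force ___ to stash the shipment beside the window.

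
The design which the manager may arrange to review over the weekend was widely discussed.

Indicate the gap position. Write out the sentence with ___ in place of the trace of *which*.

The filler 'which' is interpreted as the direct object of 'review'. The gap is right after 'review'.

The design which the manager may arrange to review ___ over the weekend was widely discussed.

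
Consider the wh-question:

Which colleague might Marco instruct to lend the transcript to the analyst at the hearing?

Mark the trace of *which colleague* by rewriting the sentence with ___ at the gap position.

Which colleague might Marco instruct ___ to lend the transcript to the analyst at the hearing?

Underlying clause: Marco might instruct which colleague to lend the transcript to the analyst at the hearing.
'which colleague' functions as the direct object of 'instruct'. The gap is right after 'instruct'.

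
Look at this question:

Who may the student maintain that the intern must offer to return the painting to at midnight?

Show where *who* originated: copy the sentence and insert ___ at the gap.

Before movement: The student may maintain that the intern must offer to return the painting to who at midnight.
'who' functions as the object of the preposition 'to' (recipient of 'return'). The gap is right after 'to'.

Who may the student maintain that the intern must offer to return the painting to ___ at midnight?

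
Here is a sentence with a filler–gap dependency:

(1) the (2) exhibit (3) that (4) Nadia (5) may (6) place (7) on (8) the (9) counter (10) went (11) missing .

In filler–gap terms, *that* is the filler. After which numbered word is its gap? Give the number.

6

'that' is the direct object of 'place'. Fronting leaves a gap immediately after 'place':
The exhibit that Nadia may place ___ on the counter went missing.
'place' is word 6.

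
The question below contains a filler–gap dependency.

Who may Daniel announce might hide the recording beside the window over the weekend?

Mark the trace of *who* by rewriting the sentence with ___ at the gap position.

Before movement: Daniel may announce who might hide the recording beside the window over the weekend.
'who' is the subject of the clause embedded under 'announce'. The gap is right after 'announce'.

Who may Daniel announce ___ might hide the recording beside the window over the weekend?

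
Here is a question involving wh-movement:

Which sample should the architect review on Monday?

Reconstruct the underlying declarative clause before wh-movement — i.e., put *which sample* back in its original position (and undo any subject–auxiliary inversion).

The filler 'which sample' is interpreted as the direct object of 'review'. Fronting leaves a gap immediately after 'review':
Which sample should the architect review ___ on Monday?

The architect should review which sample on Monday.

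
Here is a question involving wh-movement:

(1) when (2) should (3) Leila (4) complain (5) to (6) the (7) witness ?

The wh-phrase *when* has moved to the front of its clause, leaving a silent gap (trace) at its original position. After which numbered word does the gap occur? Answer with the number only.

Pre-movement form: Leila should complain to the witness when.
The filler 'when' is interpreted as the temporal adjunct. Fronting leaves a gap immediately after 'witness':
When should Leila complain to the witness ___?
'witness' is word 7.

7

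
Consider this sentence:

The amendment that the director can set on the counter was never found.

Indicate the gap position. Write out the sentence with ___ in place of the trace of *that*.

The amendment that the director can set ___ on the counter was never found.

'that' is the direct object of 'set'. The gap is right after 'set'.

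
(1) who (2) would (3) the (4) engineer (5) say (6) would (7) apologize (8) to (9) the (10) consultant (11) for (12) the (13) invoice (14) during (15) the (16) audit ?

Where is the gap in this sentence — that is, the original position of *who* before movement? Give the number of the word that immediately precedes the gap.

5

Before movement: The engineer would say who would apologize to the consultant for the invoice during the audit.
The filler 'who' is interpreted as the subject of the clause embedded under 'say'. Wh-movement fronts it, leaving a gap right after 'say':
Who would the engineer say ___ would apologize to the consultant for the invoice during the audit?
'say' is word 5.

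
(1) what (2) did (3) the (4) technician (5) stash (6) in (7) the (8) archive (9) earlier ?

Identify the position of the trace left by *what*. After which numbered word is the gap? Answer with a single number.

Pre-movement form: The technician did stash what in the archive earlier.
The filler 'what' is interpreted as the direct object of 'stash'. Wh-movement fronts it, leaving a gap right after 'stash':
What did the technician stash ___ in the archive earlier?
'stash' is word 5.

5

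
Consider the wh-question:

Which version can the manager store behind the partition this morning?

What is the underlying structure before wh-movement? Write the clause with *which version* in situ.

The manager can store which version behind the partition this morning.

'which version' is the direct object of 'store'. Wh-movement fronts it, leaving a gap right after 'store':
Which version can the manager store ___ behind the partition this morning?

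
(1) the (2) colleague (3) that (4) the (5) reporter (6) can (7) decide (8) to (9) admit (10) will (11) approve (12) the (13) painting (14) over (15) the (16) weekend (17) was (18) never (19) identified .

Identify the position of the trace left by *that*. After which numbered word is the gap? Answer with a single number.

9

'that' functions as the subject of the clause embedded under 'admit'. Wh-movement fronts it, leaving a gap right after 'admit':
The colleague that the reporter can decide to admit ___ will approve the painting over the weekend was never identified.
'admit' is word 9.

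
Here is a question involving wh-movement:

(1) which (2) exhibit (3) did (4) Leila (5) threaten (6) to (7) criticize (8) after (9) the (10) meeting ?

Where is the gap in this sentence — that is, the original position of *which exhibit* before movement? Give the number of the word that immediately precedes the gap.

Before movement: Leila did threaten to criticize which exhibit after the meeting.
'which exhibit' functions as the direct object of 'criticize'. Fronting leaves a gap immediately after 'criticize':
Which exhibit did Leila threaten to criticize ___ after the meeting?
'criticize' is word 7.

7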